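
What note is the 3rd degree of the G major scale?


Let's work it out.
Major scale pattern: W-W-H-W-W-W-H (2-2-1-2-2-2-1 semitones)
Starting from G:
  G + 2 semitones → A
  A + 2 semitones → B
  B + 1 semitone → C
  C + 2 semitones → D
  D + 2 semitones → E
  E + 2 semitones → F#
  F# + 1 semitone → G
Scale: G A B C D E F#
Degree 3 = B


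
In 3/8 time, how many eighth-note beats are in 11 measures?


Step by step:
Time signature 3/8: the bottom number 8 means the eighth note gets one count
The top number 3 means 3 eighth-note beats per measure
Total = 3 × 11 measures
= 33 eighth-note beats


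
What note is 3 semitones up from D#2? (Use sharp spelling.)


Solution.
D#2: chromatic position 3 in octave 2 → absolute = 2×12 + 3 = 27
Transpose up 3: 27 + 3 = 30
30 = 2×12 + 6 → F# in octave 2
Result = F#2


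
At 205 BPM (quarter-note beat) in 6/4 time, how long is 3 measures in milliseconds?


Working:
Quarter-note beat duration = 60000 / 205 ms
Beats per measure (6/4) = 6
One measure = 6 × 60000 / 205 = 360000 / 205 ms
3 measures = 3 × 360000 / 205 = 1080000 / 205
= 5268.3 ms


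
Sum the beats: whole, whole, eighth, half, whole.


Reasoning:
Beat values:
  whole = 4 beats
  whole = 4 beats
  eighth = 0.5 beats
  half = 2 beats
  whole = 4 beats
Sum = 4 + 4 + 0.5 + 2 + 4
= 14.5 beats


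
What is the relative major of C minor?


Working:
The relative major shares the key signature and is a minor 3rd above the minor tonic
A minor 3rd above C is Eb
→ relative major of C minor is Eb major
= Eb major


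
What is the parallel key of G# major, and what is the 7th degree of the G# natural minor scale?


Working:
Parallel keys share the same tonic but differ in mode
G# major → parallel is G# minor
G# natural minor scale: G# A# B C# D# E F#
= G# minor; 7th degree = F#


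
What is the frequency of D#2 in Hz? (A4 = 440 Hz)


Solution.
f = 440 × 2^(n/12) where n = semitones from A4
D#2: -30 semitones from A4
f = 440 × 2^(-30/12)
f = 77.78 Hz


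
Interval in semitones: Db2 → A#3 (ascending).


Solution.
Absolute semitone position = octave×12 + chromatic position
Db2: 2×12 + 1 = 25
A#3: 3×12 + 10 = 46
Difference = 46 - 25 = 21
= 21 semitones


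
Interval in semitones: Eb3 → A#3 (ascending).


Solution.
Absolute semitone position = octave×12 + chromatic position
Eb3: 3×12 + 3 = 39
A#3: 3×12 + 10 = 46
Difference = 46 - 39 = 7
= 7 semitones


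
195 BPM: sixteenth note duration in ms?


Solution.
One quarter-note beat = 60000 / BPM = 60000 / 195 ms
Sixteenth note = 1/4 × quarter note
Duration = 1/4 × 60000 / 195 = 15000 / 195
= 76.9 ms


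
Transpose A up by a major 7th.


Step by step:
major 7th: 7 letter names, 11 semitones
Letter: A + 6 → G
Pitch: A + 11 semitones, spelled as a G → G#
= G#


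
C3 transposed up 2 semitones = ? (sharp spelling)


Solution.
C3: chromatic position 0 in octave 3 → absolute = 3×12 + 0 = 36
Transpose up 2: 36 + 2 = 38
38 = 3×12 + 2 → D in octave 3
Result = D3


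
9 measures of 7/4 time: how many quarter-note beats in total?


Step by step:
Time signature 7/4: the bottom number 4 means the quarter note gets one count
The top number 7 means 7 quarter-note beats per measure
Total = 7 × 9 measures
= 63 quarter-note beats


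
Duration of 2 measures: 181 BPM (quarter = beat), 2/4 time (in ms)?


Step by step:
Quarter-note beat duration = 60000 / 181 ms
Beats per measure (2/4) = 2
One measure = 2 × 60000 / 181 = 120000 / 181 ms
2 measures = 2 × 120000 / 181 = 240000 / 181
= 1326.0 ms


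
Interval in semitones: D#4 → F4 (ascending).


Let's work it out.
Absolute semitone position = octave×12 + chromatic position
D#4: 4×12 + 3 = 51
F4: 4×12 + 5 = 53
Difference = 53 - 51 = 2
= 2 semitones


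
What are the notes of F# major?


Reasoning:
Major scale pattern: W-W-H-W-W-W-H (2-2-1-2-2-2-1 semitones)
Starting from F#:
  F# + 2 semitones → G#
  G# + 2 semitones → A#
  A# + 1 semitone → B
  B + 2 semitones → C#
  C# + 2 semitones → D#
  D# + 2 semitones → E#
  E# + 1 semitone → F#
Scale = F# G# A# B C# D# E#


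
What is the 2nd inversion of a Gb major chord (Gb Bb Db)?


Root position: Gb Bb Db
2nd inversion: move root and 3rd up an octave
Bass note: Db
Notes (bottom to top) = Db Gb Bb


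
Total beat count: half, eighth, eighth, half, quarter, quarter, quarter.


Let's work it out.
Beat values:
  half = 2 beats
  eighth = 0.5 beats
  eighth = 0.5 beats
  half = 2 beats
  quarter = 1 beat
  quarter = 1 beat
  quarter = 1 beat
Sum = 2 + 0.5 + 0.5 + 2 + 1 + 1 + 1
= 8 beats


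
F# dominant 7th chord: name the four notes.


Dominant 7th chord = root + major 3rd + perfect 5th + minor 7th
Seventh chords stack in thirds, so the letter names are F-A-C-E
Root: F#
Major 3rd above F#: A#
Perfect 5th above F#: C#
Minor 7th above F#: E
Chord = F# A# C# E


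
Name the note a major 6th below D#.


A 6th spans 6 letter names, so from D we land on F
A major 6th = 9 semitones below D#
Spell F at that pitch: F#
= F#


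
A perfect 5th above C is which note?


Reasoning:
A 5th spans 5 letter names, so from C we land on G
A perfect 5th = 7 semitones above C
Spell G at that pitch: G
= G


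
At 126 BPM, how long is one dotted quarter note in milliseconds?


One quarter-note beat = 60000 / BPM = 60000 / 126 ms
Dotted quarter note = 3/2 × quarter note
Duration = 3/2 × 60000 / 126 = 90000 / 126
= 714.3 ms


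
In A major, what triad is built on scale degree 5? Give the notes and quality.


Solution.
A major scale: A B C# D E F# G#
Diatonic triad on degree 5 stacks scale notes 5, 7, 2: E G# B
E→G# = 4 semitones; E→B = 7 semitones → major triad
= E G# B (major)


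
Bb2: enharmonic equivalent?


Enharmonic notes sound the same pitch but are spelled with different letter names
Bb and A# name the same pitch class
= A#2


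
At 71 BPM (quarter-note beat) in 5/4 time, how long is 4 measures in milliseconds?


Quarter-note beat duration = 60000 / 71 ms
Beats per measure (5/4) = 5
One measure = 5 × 60000 / 71 = 300000 / 71 ms
4 measures = 4 × 300000 / 71 = 1200000 / 71
= 16901.4 ms


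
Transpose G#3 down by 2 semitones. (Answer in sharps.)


Step by step:
G#3: chromatic position 8 in octave 3 → absolute = 3×12 + 8 = 44
Transpose down 2: 44 - 2 = 42
42 = 3×12 + 6 → F# in octave 3
Result = F#3


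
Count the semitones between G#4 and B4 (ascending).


Solution.
Absolute semitone position = octave×12 + chromatic position
G#4: 4×12 + 8 = 56
B4: 4×12 + 11 = 59
Difference = 59 - 56 = 3
= 3 semitones


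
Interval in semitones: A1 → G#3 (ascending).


Reasoning:
Absolute semitone position = octave×12 + chromatic position
A1: 1×12 + 9 = 21
G#3: 3×12 + 8 = 44
Difference = 44 - 21 = 23
= 23 semitones


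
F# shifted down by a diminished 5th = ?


Step by step:
diminished 5th: 5 letter names, 6 semitones
Letter: F - 4 → B
Pitch: F# - 6 semitones, spelled as a B → B#
= B#


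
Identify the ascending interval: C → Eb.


Let's work it out.
Letter names: C → E spans 3 letter names → a 3rd
Semitones: C → Eb = 3 half-steps
A 3rd of 3 semitones is a minor 3rd
= minor 3rd


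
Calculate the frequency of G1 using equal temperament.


Solution.
f = 440 × 2^(n/12) where n = semitones from A4
G1: -38 semitones from A4
f = 440 × 2^(-38/12)
f = 49.00 Hz


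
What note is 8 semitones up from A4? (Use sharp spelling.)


A4: chromatic position 9 in octave 4 → absolute = 4×12 + 9 = 57
Transpose up 8: 57 + 8 = 65
65 = 5×12 + 5 → F in octave 5
Result = F5


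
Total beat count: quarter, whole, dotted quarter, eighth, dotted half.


Beat values:
  quarter = 1 beat
  whole = 4 beats
  dotted quarter = 1.5 beats
  eighth = 0.5 beats
  dotted half = 3 beats
Sum = 1 + 4 + 1.5 + 0.5 + 3
= 10 beats


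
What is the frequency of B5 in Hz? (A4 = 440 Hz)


Working:
f = 440 × 2^(n/12) where n = semitones from A4
B5: 14 semitones from A4
f = 440 × 2^(14/12)
f = 987.77 Hz


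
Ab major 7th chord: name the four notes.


Solution.
Major 7th chord = root + major 3rd + perfect 5th + major 7th
Seventh chords stack in thirds, so the letter names are A-C-E-G
Root: Ab
Major 3rd above Ab: C
Perfect 5th above Ab: Eb
Major 7th above Ab: G
Chord = Ab C Eb G


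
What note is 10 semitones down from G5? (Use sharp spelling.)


Reasoning:
G5: chromatic position 7 in octave 5 → absolute = 5×12 + 7 = 67
Transpose down 10: 67 - 10 = 57
57 = 4×12 + 9 → A in octave 4
Result = A4


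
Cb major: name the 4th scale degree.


Let's work it out.
Major scale pattern: W-W-H-W-W-W-H (2-2-1-2-2-2-1 semitones)
Starting from Cb:
  Cb + 2 semitones → Db
  Db + 2 semitones → Eb
  Eb + 1 semitone → Fb
  Fb + 2 semitones → Gb
  Gb + 2 semitones → Ab
  Ab + 2 semitones → Bb
  Bb + 1 semitone → Cb
Scale: Cb Db Eb Fb Gb Ab Bb
Degree 4 = Fb


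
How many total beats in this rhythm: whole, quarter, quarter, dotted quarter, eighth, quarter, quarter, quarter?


Beat values:
  whole = 4 beats
  quarter = 1 beat
  quarter = 1 beat
  dotted quarter = 1.5 beats
  eighth = 0.5 beats
  quarter = 1 beat
  quarter = 1 beat
  quarter = 1 beat
Sum = 4 + 1 + 1 + 1.5 + 0.5 + 1 + 1 + 1
= 11 beats


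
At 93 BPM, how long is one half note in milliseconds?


Step by step:
One quarter-note beat = 60000 / BPM = 60000 / 93 ms
Half note = 2 × quarter note
Duration = 2 × 60000 / 93 = 120000 / 93
= 1290.3 ms


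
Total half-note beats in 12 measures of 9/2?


Time signature 9/2: the bottom number 2 means the half note gets one count
The top number 9 means 9 half-note beats per measure
Total = 9 × 12 measures
= 108 half-note beats


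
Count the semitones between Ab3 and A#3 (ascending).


Absolute semitone position = octave×12 + chromatic position
Ab3: 3×12 + 8 = 44
A#3: 3×12 + 10 = 46
Difference = 46 - 44 = 2
= 2 semitones


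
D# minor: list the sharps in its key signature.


Step by step:
Sharp minor keys follow the circle of fifths: A(0), E(1), B(2), F#(3), C#(4), G#(5), D#(6), A#(7)
D# minor has 6 sharps
Order of sharps: F# C# G# D# A# E# B# → first 6: F#, C#, G#, D#, A#, E#
= F#, C#, G#, D#, A#, E#


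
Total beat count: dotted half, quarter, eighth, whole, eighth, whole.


Working:
Beat values:
  dotted half = 3 beats
  quarter = 1 beat
  eighth = 0.5 beats
  whole = 4 beats
  eighth = 0.5 beats
  whole = 4 beats
Sum = 3 + 1 + 0.5 + 4 + 0.5 + 4
= 13 beats


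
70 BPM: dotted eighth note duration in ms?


Step by step:
One quarter-note beat = 60000 / BPM = 60000 / 70 ms
Dotted eighth note = 3/4 × quarter note
Duration = 3/4 × 60000 / 70 = 45000 / 70
= 642.9 ms


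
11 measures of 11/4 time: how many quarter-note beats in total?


Reasoning:
Time signature 11/4: the bottom number 4 means the quarter note gets one count
The top number 11 means 11 quarter-note beats per measure
Total = 11 × 11 measures
= 121 quarter-note beats


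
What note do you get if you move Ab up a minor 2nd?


Solution.
minor 2nd: 2 letter names, 1 semitones
Letter: A + 1 → B
Pitch: Ab + 1 semitones, spelled as a B → Bbb
= Bbb


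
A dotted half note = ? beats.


Base half note = 2 beats
Dot 1 adds half the previous value: +1
One dotted half = 2 + 1 = 3
= 3 beats


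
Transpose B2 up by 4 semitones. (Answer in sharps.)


B2: chromatic position 11 in octave 2 → absolute = 2×12 + 11 = 35
Transpose up 4: 35 + 4 = 39
39 = 3×12 + 3 → D# in octave 3
Result = D#3


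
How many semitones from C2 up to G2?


Absolute semitone position = octave×12 + chromatic position
C2: 2×12 + 0 = 24
G2: 2×12 + 7 = 31
Difference = 31 - 24 = 7
= 7 semitones


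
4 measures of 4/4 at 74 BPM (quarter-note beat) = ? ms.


Step by step:
Quarter-note beat duration = 60000 / 74 ms
Beats per measure (4/4) = 4
One measure = 4 × 60000 / 74 = 240000 / 74 ms
4 measures = 4 × 240000 / 74 = 960000 / 74
= 12973.0 ms


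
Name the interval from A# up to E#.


Solution.
Letter names: A → E spans 5 letter names → a 5th
Semitones: A# → E# = 7 half-steps
A 5th of 7 semitones is a perfect 5th
= perfect 5th


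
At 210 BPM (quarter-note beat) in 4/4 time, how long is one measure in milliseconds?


Quarter-note beat duration = 60000 / 210 ms
Beats per measure (4/4) = 4
One measure = 4 × 60000 / 210 = 240000 / 210 ms
= 1142.9 ms


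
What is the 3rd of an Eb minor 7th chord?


Minor 7th chord = root + minor 3rd + perfect 5th + minor 7th
Seventh chords stack in thirds, so the letter names are E-G-B-D
Root: Eb
Minor 3rd above Eb: Gb
Perfect 5th above Eb: Bb
Minor 7th above Eb: Db
The 3rd = Gb


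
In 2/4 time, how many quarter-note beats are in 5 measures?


Reasoning:
Time signature 2/4: the bottom number 4 means the quarter note gets one count
The top number 2 means 2 quarter-note beats per measure
Total = 2 × 5 measures
= 10 quarter-note beats


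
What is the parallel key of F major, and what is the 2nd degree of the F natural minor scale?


Solution.
Parallel keys share the same tonic but differ in mode
F major → parallel is F minor
F natural minor scale: F G Ab Bb C Db Eb
= F minor; 2nd degree = G


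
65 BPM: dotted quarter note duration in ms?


Let's work it out.
One quarter-note beat = 60000 / BPM = 60000 / 65 ms
Dotted quarter note = 3/2 × quarter note
Duration = 3/2 × 60000 / 65 = 90000 / 65
= 1384.6 ms


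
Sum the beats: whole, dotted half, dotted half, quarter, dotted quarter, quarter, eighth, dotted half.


Working:
Beat values:
  whole = 4 beats
  dotted half = 3 beats
  dotted half = 3 beats
  quarter = 1 beat
  dotted quarter = 1.5 beats
  quarter = 1 beat
  eighth = 0.5 beats
  dotted half = 3 beats
Sum = 4 + 3 + 3 + 1 + 1.5 + 1 + 0.5 + 3
= 17 beats


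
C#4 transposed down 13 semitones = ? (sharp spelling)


C#4: chromatic position 1 in octave 4 → absolute = 4×12 + 1 = 49
Transpose down 13: 49 - 13 = 36
36 = 3×12 + 0 → C in octave 3
Result = C3


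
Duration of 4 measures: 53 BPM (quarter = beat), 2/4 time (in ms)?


Step by step:
Quarter-note beat duration = 60000 / 53 ms
Beats per measure (2/4) = 2
One measure = 2 × 60000 / 53 = 120000 / 53 ms
4 measures = 4 × 120000 / 53 = 480000 / 53
= 9056.6 ms


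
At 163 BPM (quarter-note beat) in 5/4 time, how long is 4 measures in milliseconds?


Working:
Quarter-note beat duration = 60000 / 163 ms
Beats per measure (5/4) = 5
One measure = 5 × 60000 / 163 = 300000 / 163 ms
4 measures = 4 × 300000 / 163 = 1200000 / 163
= 7362.0 ms


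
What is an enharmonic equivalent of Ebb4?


Enharmonic notes sound the same pitch but are spelled with different letter names
Ebb and D name the same pitch class
= D4


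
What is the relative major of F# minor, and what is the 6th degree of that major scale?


Step by step:
The relative major shares the key signature and is a minor 3rd above the minor tonic
A minor 3rd above F# is A
→ relative major of F# minor is A major
A major scale: A B C# D E F# G#
= A major; 6th degree = F#


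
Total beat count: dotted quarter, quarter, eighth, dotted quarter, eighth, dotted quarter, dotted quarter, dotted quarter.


Solution.
Beat values:
  dotted quarter = 1.5 beats
  quarter = 1 beat
  eighth = 0.5 beats
  dotted quarter = 1.5 beats
  eighth = 0.5 beats
  dotted quarter = 1.5 beats
  dotted quarter = 1.5 beats
  dotted quarter = 1.5 beats
Sum = 1.5 + 1 + 0.5 + 1.5 + 0.5 + 1.5 + 1.5 + 1.5
= 9.5 beats


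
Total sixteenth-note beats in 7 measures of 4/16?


Reasoning:
Time signature 4/16: the bottom number 16 means the sixteenth note gets one count
The top number 4 means 4 sixteenth-note beats per measure
Total = 4 × 7 measures
= 28 sixteenth-note beats


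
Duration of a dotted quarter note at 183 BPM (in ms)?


One quarter-note beat = 60000 / BPM = 60000 / 183 ms
Dotted quarter note = 3/2 × quarter note
Duration = 3/2 × 60000 / 183 = 90000 / 183
= 491.8 ms


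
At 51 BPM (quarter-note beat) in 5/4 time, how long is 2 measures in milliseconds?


Quarter-note beat duration = 60000 / 51 ms
Beats per measure (5/4) = 5
One measure = 5 × 60000 / 51 = 300000 / 51 ms
2 measures = 2 × 300000 / 51 = 600000 / 51
= 11764.7 ms


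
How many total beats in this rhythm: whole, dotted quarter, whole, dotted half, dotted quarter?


Reasoning:
Beat values:
  whole = 4 beats
  dotted quarter = 1.5 beats
  whole = 4 beats
  dotted half = 3 beats
  dotted quarter = 1.5 beats
Sum = 4 + 1.5 + 4 + 3 + 1.5
= 14 beats


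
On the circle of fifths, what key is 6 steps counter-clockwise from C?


Each counter-clockwise step moves down a perfect 5th (= up a perfect 4th)
From C: C → F → Bb → Eb → Ab → Db → F#/Gb
= F#/Gb


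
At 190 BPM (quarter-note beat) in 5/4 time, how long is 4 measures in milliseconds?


Reasoning:
Quarter-note beat duration = 60000 / 190 ms
Beats per measure (5/4) = 5
One measure = 5 × 60000 / 190 = 300000 / 190 ms
4 measures = 4 × 300000 / 190 = 1200000 / 190
= 6315.8 ms


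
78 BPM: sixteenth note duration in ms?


One quarter-note beat = 60000 / BPM = 60000 / 78 ms
Sixteenth note = 1/4 × quarter note
Duration = 1/4 × 60000 / 78 = 15000 / 78
= 192.3 ms


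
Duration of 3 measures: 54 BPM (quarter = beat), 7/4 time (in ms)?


Quarter-note beat duration = 60000 / 54 ms
Beats per measure (7/4) = 7
One measure = 7 × 60000 / 54 = 420000 / 54 ms
3 measures = 3 × 420000 / 54 = 1260000 / 54
= 23333.3 ms


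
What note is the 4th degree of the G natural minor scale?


Working:
Natural minor scale pattern: W-H-W-W-H-W-W (2-1-2-2-1-2-2 semitones)
Starting from G:
  G + 2 semitones → A
  A + 1 semitone → Bb
  Bb + 2 semitones → C
  C + 2 semitones → D
  D + 1 semitone → Eb
  Eb + 2 semitones → F
  F + 2 semitones → G
Scale: G A Bb C D Eb F
Degree 4 = C


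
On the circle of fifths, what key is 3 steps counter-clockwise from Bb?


Each counter-clockwise step moves down a perfect 5th (= up a perfect 4th)
From Bb: Bb → Eb → Ab → Db
= Db


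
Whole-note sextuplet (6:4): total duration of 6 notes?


Step by step:
Sextuplet: 6 notes occupy the space of 4 whole notes
Space = 4 × 4 = 16 beats
Each sextuplet note = 16 / 6 = 8/3 beats
6 notes = 6 × 8/3 = 16
= 16 beats


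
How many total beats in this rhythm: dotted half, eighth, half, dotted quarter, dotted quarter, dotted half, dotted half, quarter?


Let's work it out.
Beat values:
  dotted half = 3 beats
  eighth = 0.5 beats
  half = 2 beats
  dotted quarter = 1.5 beats
  dotted quarter = 1.5 beats
  dotted half = 3 beats
  dotted half = 3 beats
  quarter = 1 beat
Sum = 3 + 0.5 + 2 + 1.5 + 1.5 + 3 + 3 + 1
= 15.5 beats


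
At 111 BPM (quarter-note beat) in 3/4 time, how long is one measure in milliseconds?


Reasoning:
Quarter-note beat duration = 60000 / 111 ms
Beats per measure (3/4) = 3
One measure = 3 × 60000 / 111 = 180000 / 111 ms
= 1621.6 ms


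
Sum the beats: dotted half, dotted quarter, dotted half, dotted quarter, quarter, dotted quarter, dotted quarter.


Working:
Beat values:
  dotted half = 3 beats
  dotted quarter = 1.5 beats
  dotted half = 3 beats
  dotted quarter = 1.5 beats
  quarter = 1 beat
  dotted quarter = 1.5 beats
  dotted quarter = 1.5 beats
Sum = 3 + 1.5 + 3 + 1.5 + 1 + 1.5 + 1.5
= 13 beats


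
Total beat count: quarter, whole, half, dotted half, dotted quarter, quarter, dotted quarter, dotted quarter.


Solution.
Beat values:
  quarter = 1 beat
  whole = 4 beats
  half = 2 beats
  dotted half = 3 beats
  dotted quarter = 1.5 beats
  quarter = 1 beat
  dotted quarter = 1.5 beats
  dotted quarter = 1.5 beats
Sum = 1 + 4 + 2 + 3 + 1.5 + 1 + 1.5 + 1.5
= 15.5 beats


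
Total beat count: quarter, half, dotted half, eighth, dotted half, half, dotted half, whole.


Reasoning:
Beat values:
  quarter = 1 beat
  half = 2 beats
  dotted half = 3 beats
  eighth = 0.5 beats
  dotted half = 3 beats
  half = 2 beats
  dotted half = 3 beats
  whole = 4 beats
Sum = 1 + 2 + 3 + 0.5 + 3 + 2 + 3 + 4
= 18.5 beats


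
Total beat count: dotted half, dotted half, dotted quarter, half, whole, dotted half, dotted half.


Beat values:
  dotted half = 3 beats
  dotted half = 3 beats
  dotted quarter = 1.5 beats
  half = 2 beats
  whole = 4 beats
  dotted half = 3 beats
  dotted half = 3 beats
Sum = 3 + 3 + 1.5 + 2 + 4 + 3 + 3
= 19.5 beats


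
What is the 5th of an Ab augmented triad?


Step by step:
Augmented triad = root + major 3rd (4 semitones) + augmented 5th (8 semitones)
A triad on Ab stacks thirds, so the chord tones use letter names A-C-E
Root: Ab
Major 3rd above Ab: C
Augmented 5th above Ab: E
The 5th = E


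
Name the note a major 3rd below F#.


Solution.
A 3rd spans 3 letter names, so from F we land on D
A major 3rd = 4 semitones below F#
Spell D at that pitch: D
= D


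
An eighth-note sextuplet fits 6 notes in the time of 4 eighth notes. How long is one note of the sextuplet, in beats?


Solution.
Sextuplet: 6 notes occupy the space of 4 eighth notes
Space = 4 × 1/2 = 2 beats
Each sextuplet note = 2 / 6 = 1/3 beats
= 1/3 beats


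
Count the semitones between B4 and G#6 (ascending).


Step by step:
Absolute semitone position = octave×12 + chromatic position
B4: 4×12 + 11 = 59
G#6: 6×12 + 8 = 80
Difference = 80 - 59 = 21
= 21 semitones


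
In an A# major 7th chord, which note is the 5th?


Major 7th chord = root + major 3rd + perfect 5th + major 7th
Seventh chords stack in thirds, so the letter names are A-C-E-G
Root: A#
Major 3rd above A#: C##
Perfect 5th above A#: E#
Major 7th above A#: G##
The 5th = E#


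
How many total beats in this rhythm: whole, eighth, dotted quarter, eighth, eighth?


Beat values:
  whole = 4 beats
  eighth = 0.5 beats
  dotted quarter = 1.5 beats
  eighth = 0.5 beats
  eighth = 0.5 beats
Sum = 4 + 0.5 + 1.5 + 0.5 + 0.5
= 7 beats


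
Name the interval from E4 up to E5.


Working:
Letter names: E → E spans 8 letter names → an octave
Semitones: E4 → E5 = 12 half-steps
An octave of 12 semitones is a perfect octave
= perfect octave


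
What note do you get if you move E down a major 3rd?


Working:
major 3rd: 3 letter names, 4 semitones
Letter: E - 2 → C
Pitch: E - 4 semitones, spelled as a C → C
= C


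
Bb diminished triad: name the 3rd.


Working:
Diminished triad = root + minor 3rd (3 semitones) + diminished 5th (6 semitones)
A triad on Bb stacks thirds, so the chord tones use letter names B-D-F
Root: Bb
Minor 3rd above Bb: Db
Diminished 5th above Bb: Fb
The 3rd = Db


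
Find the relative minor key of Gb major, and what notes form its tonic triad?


Let's work it out.
The relative minor shares the major's key signature and starts on its 6th degree
6th degree = a major 6th above the tonic; a major 6th above Gb is Eb
→ relative minor of Gb major is Eb minor
Tonic triad of Eb minor = root + minor 3rd + perfect 5th = Eb Gb Bb
= Eb minor; triad = Eb Gb Bb


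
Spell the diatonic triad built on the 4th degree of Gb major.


Gb major scale: Gb Ab Bb Cb Db Eb F
Diatonic triad on degree 4 stacks scale notes 4, 6, 1: Cb Eb Gb
Cb→Eb = 4 semitones; Cb→Gb = 7 semitones → major triad
= Cb Eb Gb (major)


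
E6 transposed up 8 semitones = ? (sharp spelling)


Let's work it out.
E6: chromatic position 4 in octave 6 → absolute = 6×12 + 4 = 76
Transpose up 8: 76 + 8 = 84
84 = 7×12 + 0 → C in octave 7
Result = C7


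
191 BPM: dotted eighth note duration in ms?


One quarter-note beat = 60000 / BPM = 60000 / 191 ms
Dotted eighth note = 3/4 × quarter note
Duration = 3/4 × 60000 / 191 = 45000 / 191
= 235.6 ms


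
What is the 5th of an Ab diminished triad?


Reasoning:
Diminished triad = root + minor 3rd (3 semitones) + diminished 5th (6 semitones)
A triad on Ab stacks thirds, so the chord tones use letter names A-C-E
Root: Ab
Minor 3rd above Ab: Cb
Diminished 5th above Ab: Ebb
The 5th = Ebb


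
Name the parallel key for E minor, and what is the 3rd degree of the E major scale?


Solution.
Parallel keys share the same tonic but differ in mode
E minor → parallel is E major
E major scale: E F# G# A B C# D#
= E major; 3rd degree = G#


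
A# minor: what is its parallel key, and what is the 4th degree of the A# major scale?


Working:
Parallel keys share the same tonic but differ in mode
A# minor → parallel is A# major
A# major scale: A# B# C## D# E# F## G##
= A# major; 4th degree = D#


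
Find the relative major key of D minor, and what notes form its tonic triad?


Working:
The relative major shares the key signature and is a minor 3rd above the minor tonic
A minor 3rd above D is F
→ relative major of D minor is F major
Tonic triad of F major = root + major 3rd + perfect 5th = F A C
= F major; triad = F A C


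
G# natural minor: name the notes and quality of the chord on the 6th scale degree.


Working:
G# natural minor scale: G# A# B C# D# E F#
Diatonic triad on degree 6 stacks scale notes 6, 1, 3: E G# B
E→G# = 4 semitones; E→B = 7 semitones → major triad
= E G# B (major)


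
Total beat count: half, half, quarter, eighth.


Beat values:
  half = 2 beats
  half = 2 beats
  quarter = 1 beat
  eighth = 0.5 beats
Sum = 2 + 2 + 1 + 0.5
= 5.5 beats


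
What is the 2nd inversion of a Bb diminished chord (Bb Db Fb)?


Solution.
Root position: Bb Db Fb
2nd inversion: move root and 3rd up an octave
Bass note: Fb
Notes (bottom to top) = Fb Bb Db


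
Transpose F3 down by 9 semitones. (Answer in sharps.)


Solution.
F3: chromatic position 5 in octave 3 → absolute = 3×12 + 5 = 41
Transpose down 9: 41 - 9 = 32
32 = 2×12 + 8 → G# in octave 2
Result = G#2


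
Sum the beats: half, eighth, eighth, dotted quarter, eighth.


Step by step:
Beat values:
  half = 2 beats
  eighth = 0.5 beats
  eighth = 0.5 beats
  dotted quarter = 1.5 beats
  eighth = 0.5 beats
Sum = 2 + 0.5 + 0.5 + 1.5 + 0.5
= 5 beats


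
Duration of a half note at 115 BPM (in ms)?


Reasoning:
One quarter-note beat = 60000 / BPM = 60000 / 115 ms
Half note = 2 × quarter note
Duration = 2 × 60000 / 115 = 120000 / 115
= 1043.5 ms


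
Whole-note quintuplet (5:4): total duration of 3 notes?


Reasoning:
Quintuplet: 5 notes occupy the space of 4 whole notes
Space = 4 × 4 = 16 beats
Each quintuplet note = 16 / 5 = 16/5 beats
3 notes = 3 × 16/5 = 48/5
= 48/5 beats


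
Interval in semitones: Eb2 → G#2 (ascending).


Reasoning:
Absolute semitone position = octave×12 + chromatic position
Eb2: 2×12 + 3 = 27
G#2: 2×12 + 8 = 32
Difference = 32 - 27 = 5
= 5 semitones


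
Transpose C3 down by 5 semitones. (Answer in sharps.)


C3: chromatic position 0 in octave 3 → absolute = 3×12 + 0 = 36
Transpose down 5: 36 - 5 = 31
31 = 2×12 + 7 → G in octave 2
Result = G2


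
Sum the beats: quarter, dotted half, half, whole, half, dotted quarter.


Beat values:
  quarter = 1 beat
  dotted half = 3 beats
  half = 2 beats
  whole = 4 beats
  half = 2 beats
  dotted quarter = 1.5 beats
Sum = 1 + 3 + 2 + 4 + 2 + 1.5
= 13.5 beats


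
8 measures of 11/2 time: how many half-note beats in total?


Solution.
Time signature 11/2: the bottom number 2 means the half note gets one count
The top number 11 means 11 half-note beats per measure
Total = 11 × 8 measures
= 88 half-note beats


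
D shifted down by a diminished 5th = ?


Step by step:
diminished 5th: 5 letter names, 6 semitones
Letter: D - 4 → G
Pitch: D - 6 semitones, spelled as a G → G#
= G#


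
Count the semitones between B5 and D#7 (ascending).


Solution.
Absolute semitone position = octave×12 + chromatic position
B5: 5×12 + 11 = 71
D#7: 7×12 + 3 = 87
Difference = 87 - 71 = 16
= 16 semitones


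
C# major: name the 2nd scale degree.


Solution.
Major scale pattern: W-W-H-W-W-W-H (2-2-1-2-2-2-1 semitones)
Starting from C#:
  C# + 2 semitones → D#
  D# + 2 semitones → E#
  E# + 1 semitone → F#
  F# + 2 semitones → G#
  G# + 2 semitones → A#
  A# + 2 semitones → B#
  B# + 1 semitone → C#
Scale: C# D# E# F# G# A# B#
Degree 2 = D#


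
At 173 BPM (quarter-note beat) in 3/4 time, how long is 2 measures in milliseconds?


Working:
Quarter-note beat duration = 60000 / 173 ms
Beats per measure (3/4) = 3
One measure = 3 × 60000 / 173 = 180000 / 173 ms
2 measures = 2 × 180000 / 173 = 360000 / 173
= 2080.9 ms


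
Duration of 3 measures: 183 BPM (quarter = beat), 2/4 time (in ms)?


Let's work it out.
Quarter-note beat duration = 60000 / 183 ms
Beats per measure (2/4) = 2
One measure = 2 × 60000 / 183 = 120000 / 183 ms
3 measures = 3 × 120000 / 183 = 360000 / 183
= 1967.2 ms


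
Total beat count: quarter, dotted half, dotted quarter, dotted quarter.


Step by step:
Beat values:
  quarter = 1 beat
  dotted half = 3 beats
  dotted quarter = 1.5 beats
  dotted quarter = 1.5 beats
Sum = 1 + 3 + 1.5 + 1.5
= 7 beats


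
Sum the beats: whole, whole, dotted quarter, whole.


Step by step:
Beat values:
  whole = 4 beats
  whole = 4 beats
  dotted quarter = 1.5 beats
  whole = 4 beats
Sum = 4 + 4 + 1.5 + 4
= 13.5 beats


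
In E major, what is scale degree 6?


Major scale pattern: W-W-H-W-W-W-H (2-2-1-2-2-2-1 semitones)
Starting from E:
  E + 2 semitones → F#
  F# + 2 semitones → G#
  G# + 1 semitone → A
  A + 2 semitones → B
  B + 2 semitones → C#
  C# + 2 semitones → D#
  D# + 1 semitone → E
Scale: E F# G# A B C# D#
Degree 6 = C#


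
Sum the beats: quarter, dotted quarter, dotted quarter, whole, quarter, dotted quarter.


Step by step:
Beat values:
  quarter = 1 beat
  dotted quarter = 1.5 beats
  dotted quarter = 1.5 beats
  whole = 4 beats
  quarter = 1 beat
  dotted quarter = 1.5 beats
Sum = 1 + 1.5 + 1.5 + 4 + 1 + 1.5
= 10.5 beats


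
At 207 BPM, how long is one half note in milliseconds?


One quarter-note beat = 60000 / BPM = 60000 / 207 ms
Half note = 2 × quarter note
Duration = 2 × 60000 / 207 = 120000 / 207
= 579.7 ms


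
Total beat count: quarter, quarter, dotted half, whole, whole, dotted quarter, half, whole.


Reasoning:
Beat values:
  quarter = 1 beat
  quarter = 1 beat
  dotted half = 3 beats
  whole = 4 beats
  whole = 4 beats
  dotted quarter = 1.5 beats
  half = 2 beats
  whole = 4 beats
Sum = 1 + 1 + 3 + 4 + 4 + 1.5 + 2 + 4
= 20.5 beats


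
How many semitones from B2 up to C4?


Step by step:
Absolute semitone position = octave×12 + chromatic position
B2: 2×12 + 11 = 35
C4: 4×12 + 0 = 48
Difference = 48 - 35 = 13
= 13 semitones


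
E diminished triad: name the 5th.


Solution.
Diminished triad = root + minor 3rd (3 semitones) + diminished 5th (6 semitones)
A triad on E stacks thirds, so the chord tones use letter names E-G-B
Root: E
Minor 3rd above E: G
Diminished 5th above E: Bb
The 5th = Bb


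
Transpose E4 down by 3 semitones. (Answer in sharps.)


Working:
E4: chromatic position 4 in octave 4 → absolute = 4×12 + 4 = 52
Transpose down 3: 52 - 3 = 49
49 = 4×12 + 1 → C# in octave 4
Result = C#4


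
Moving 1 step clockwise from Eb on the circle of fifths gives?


Each clockwise step on the circle of fifths moves up a perfect 5th
From Eb: Eb → Bb
= Bb


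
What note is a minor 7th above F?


Reasoning:
A 7th spans 7 letter names, so from F we land on E
A minor 7th = 10 semitones above F
Spell E at that pitch: Eb
= Eb


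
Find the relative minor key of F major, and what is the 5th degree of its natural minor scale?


The relative minor shares the major's key signature and starts on its 6th degree
6th degree = a major 6th above the tonic; a major 6th above F is D
→ relative minor of F major is D minor
D natural minor scale: D E F G A Bb C
= D minor; 5th degree = A


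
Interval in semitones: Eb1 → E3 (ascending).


Reasoning:
Absolute semitone position = octave×12 + chromatic position
Eb1: 1×12 + 3 = 15
E3: 3×12 + 4 = 40
Difference = 40 - 15 = 25
= 25 semitones


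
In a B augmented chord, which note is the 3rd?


Working:
Augmented triad = root + major 3rd (4 semitones) + augmented 5th (8 semitones)
A triad on B stacks thirds, so the chord tones use letter names B-D-F
Root: B
Major 3rd above B: D#
Augmented 5th above B: F##
The 3rd = D#


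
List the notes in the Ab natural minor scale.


Working:
Natural minor scale pattern: W-H-W-W-H-W-W (2-1-2-2-1-2-2 semitones)
Starting from Ab:
  Ab + 2 semitones → Bb
  Bb + 1 semitone → Cb
  Cb + 2 semitones → Db
  Db + 2 semitones → Eb
  Eb + 1 semitone → Fb
  Fb + 2 semitones → Gb
  Gb + 2 semitones → Ab
Scale = Ab Bb Cb Db Eb Fb Gb


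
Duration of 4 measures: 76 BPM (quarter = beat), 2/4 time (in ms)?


Reasoning:
Quarter-note beat duration = 60000 / 76 ms
Beats per measure (2/4) = 2
One measure = 2 × 60000 / 76 = 120000 / 76 ms
4 measures = 4 × 120000 / 76 = 480000 / 76
= 6315.8 ms


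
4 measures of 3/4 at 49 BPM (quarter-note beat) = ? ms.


Quarter-note beat duration = 60000 / 49 ms
Beats per measure (3/4) = 3
One measure = 3 × 60000 / 49 = 180000 / 49 ms
4 measures = 4 × 180000 / 49 = 720000 / 49
= 14693.9 ms


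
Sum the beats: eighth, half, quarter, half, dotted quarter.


Reasoning:
Beat values:
  eighth = 0.5 beats
  half = 2 beats
  quarter = 1 beat
  half = 2 beats
  dotted quarter = 1.5 beats
Sum = 0.5 + 2 + 1 + 2 + 1.5
= 7 beats


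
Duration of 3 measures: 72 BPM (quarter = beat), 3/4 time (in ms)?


Quarter-note beat duration = 60000 / 72 ms
Beats per measure (3/4) = 3
One measure = 3 × 60000 / 72 = 180000 / 72 ms
3 measures = 3 × 180000 / 72 = 540000 / 72
= 7500.0 ms


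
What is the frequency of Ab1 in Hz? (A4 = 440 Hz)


Solution.
f = 440 × 2^(n/12) where n = semitones from A4
Ab1: -37 semitones from A4
f = 440 × 2^(-37/12)
f = 51.91 Hz


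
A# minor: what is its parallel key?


Step by step:
Parallel keys share the same tonic but differ in mode
A# minor → parallel is A# major
= A# major


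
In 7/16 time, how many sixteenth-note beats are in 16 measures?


Let's work it out.
Time signature 7/16: the bottom number 16 means the sixteenth note gets one count
The top number 7 means 7 sixteenth-note beats per measure
Total = 7 × 16 measures
= 112 sixteenth-note beats


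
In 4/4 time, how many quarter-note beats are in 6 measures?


Working:
Time signature 4/4: the bottom number 4 means the quarter note gets one count
The top number 4 means 4 quarter-note beats per measure
Total = 4 × 6 measures
= 24 quarter-note beats


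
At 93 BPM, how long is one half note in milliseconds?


One quarter-note beat = 60000 / BPM = 60000 / 93 ms
Half note = 2 × quarter note
Duration = 2 × 60000 / 93 = 120000 / 93
= 1290.3 ms


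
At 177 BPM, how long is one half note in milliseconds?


One quarter-note beat = 60000 / BPM = 60000 / 177 ms
Half note = 2 × quarter note
Duration = 2 × 60000 / 177 = 120000 / 177
= 678.0 ms


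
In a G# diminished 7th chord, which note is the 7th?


Let's work it out.
Diminished 7th chord = root + minor 3rd + diminished 5th + diminished 7th
Seventh chords stack in thirds, so the letter names are G-B-D-F
Root: G#
Minor 3rd above G#: B
Diminished 5th above G#: D
Diminished 7th above G#: F
The 7th = F


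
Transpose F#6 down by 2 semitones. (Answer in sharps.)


Solution.
F#6: chromatic position 6 in octave 6 → absolute = 6×12 + 6 = 78
Transpose down 2: 78 - 2 = 76
76 = 6×12 + 4 → E in octave 6
Result = E6


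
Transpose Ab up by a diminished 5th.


Reasoning:
diminished 5th: 5 letter names, 6 semitones
Letter: A + 4 → E
Pitch: Ab + 6 semitones, spelled as an E → Ebb
= Ebb


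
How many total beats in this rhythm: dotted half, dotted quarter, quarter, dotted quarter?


Reasoning:
Beat values:
  dotted half = 3 beats
  dotted quarter = 1.5 beats
  quarter = 1 beat
  dotted quarter = 1.5 beats
Sum = 3 + 1.5 + 1 + 1.5
= 7 beats


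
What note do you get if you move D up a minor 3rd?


Step by step:
minor 3rd: 3 letter names, 3 semitones
Letter: D + 2 → F
Pitch: D + 3 semitones, spelled as an F → F
= F


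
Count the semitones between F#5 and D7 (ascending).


Let's work it out.
Absolute semitone position = octave×12 + chromatic position
F#5: 5×12 + 6 = 66
D7: 7×12 + 2 = 86
Difference = 86 - 66 = 20
= 20 semitones


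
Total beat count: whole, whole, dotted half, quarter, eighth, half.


Solution.
Beat values:
  whole = 4 beats
  whole = 4 beats
  dotted half = 3 beats
  quarter = 1 beat
  eighth = 0.5 beats
  half = 2 beats
Sum = 4 + 4 + 3 + 1 + 0.5 + 2
= 14.5 beats


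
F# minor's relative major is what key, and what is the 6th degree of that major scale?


The relative major shares the key signature and is a minor 3rd above the minor tonic
A minor 3rd above F# is A
→ relative major of F# minor is A major
A major scale: A B C# D E F# G#
= A major; 6th degree = F#


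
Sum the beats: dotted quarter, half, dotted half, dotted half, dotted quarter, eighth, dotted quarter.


Reasoning:
Beat values:
  dotted quarter = 1.5 beats
  half = 2 beats
  dotted half = 3 beats
  dotted half = 3 beats
  dotted quarter = 1.5 beats
  eighth = 0.5 beats
  dotted quarter = 1.5 beats
Sum = 1.5 + 2 + 3 + 3 + 1.5 + 0.5 + 1.5
= 13 beats


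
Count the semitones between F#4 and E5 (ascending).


Let's work it out.
Absolute semitone position = octave×12 + chromatic position
F#4: 4×12 + 6 = 54
E5: 5×12 + 4 = 64
Difference = 64 - 54 = 10
= 10 semitones


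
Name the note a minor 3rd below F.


Let's work it out.
A 3rd spans 3 letter names, so from F we land on D
A minor 3rd = 3 semitones below F
Spell D at that pitch: D
= D


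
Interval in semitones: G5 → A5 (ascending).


Absolute semitone position = octave×12 + chromatic position
G5: 5×12 + 7 = 67
A5: 5×12 + 9 = 69
Difference = 69 - 67 = 2
= 2 semitones


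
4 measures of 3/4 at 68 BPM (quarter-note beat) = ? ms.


Reasoning:
Quarter-note beat duration = 60000 / 68 ms
Beats per measure (3/4) = 3
One measure = 3 × 60000 / 68 = 180000 / 68 ms
4 measures = 4 × 180000 / 68 = 720000 / 68
= 10588.2 ms


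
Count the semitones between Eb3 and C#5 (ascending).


Working:
Absolute semitone position = octave×12 + chromatic position
Eb3: 3×12 + 3 = 39
C#5: 5×12 + 1 = 61
Difference = 61 - 39 = 22
= 22 semitones


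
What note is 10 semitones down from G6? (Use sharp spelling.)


Reasoning:
G6: chromatic position 7 in octave 6 → absolute = 6×12 + 7 = 79
Transpose down 10: 79 - 10 = 69
69 = 5×12 + 9 → A in octave 5
Result = A5


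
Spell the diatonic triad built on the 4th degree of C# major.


C# major scale: C# D# E# F# G# A# B#
Diatonic triad on degree 4 stacks scale notes 4, 6, 1: F# A# C#
F#→A# = 4 semitones; F#→C# = 7 semitones → major triad
= F# A# C# (major)


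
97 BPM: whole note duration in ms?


Solution.
One quarter-note beat = 60000 / BPM = 60000 / 97 ms
Whole note = 4 × quarter note
Duration = 4 × 60000 / 97 = 240000 / 97
= 2474.2 ms


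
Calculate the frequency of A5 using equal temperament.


f = 440 × 2^(n/12) where n = semitones from A4
A5: 12 semitones from A4
f = 440 × 2^(12/12)
f = 880.00 Hz


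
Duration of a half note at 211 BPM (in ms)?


Let's work it out.
One quarter-note beat = 60000 / BPM = 60000 / 211 ms
Half note = 2 × quarter note
Duration = 2 × 60000 / 211 = 120000 / 211
= 568.7 ms


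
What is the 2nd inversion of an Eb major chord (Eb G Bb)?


Let's work it out.
Root position: Eb G Bb
2nd inversion: move root and 3rd up an octave
Bass note: Bb
Notes (bottom to top) = Bb Eb G


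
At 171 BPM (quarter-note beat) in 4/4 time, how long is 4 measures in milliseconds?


Quarter-note beat duration = 60000 / 171 ms
Beats per measure (4/4) = 4
One measure = 4 × 60000 / 171 = 240000 / 171 ms
4 measures = 4 × 240000 / 171 = 960000 / 171
= 5614.0 ms
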